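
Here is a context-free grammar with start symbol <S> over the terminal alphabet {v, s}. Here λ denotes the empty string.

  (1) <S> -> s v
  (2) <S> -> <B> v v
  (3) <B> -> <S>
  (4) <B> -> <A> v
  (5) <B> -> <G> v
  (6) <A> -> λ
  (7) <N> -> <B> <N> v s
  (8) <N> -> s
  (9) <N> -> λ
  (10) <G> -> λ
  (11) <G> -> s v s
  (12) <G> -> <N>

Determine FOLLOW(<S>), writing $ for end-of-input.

FIRST(<A>) = {λ}
FIRST(<S>) = {s, v}  (via <B> v v)
FIRST(<B>) = {s, v}  (via <S>, <A> v, <G> v)
FIRST(<N>) = {λ, s, v}  (via <B> <N> v s)
FIRST(<G>) = {λ, s, v}  (via <N>)
FOLLOW(<S>) includes $ since <S> is the start symbol.
FOLLOW(<B>): in <S>-><B> v v, <B> is followed by v v with FIRST {v}; in <N>-><B> <N> v s, <B> is followed by <N> v s with FIRST {s, v}. Thus FOLLOW(<B>) = {s, v}.
FOLLOW(<S>): in <B>-><S>, the suffix after <S> is empty, so FOLLOW(<S>) ⊇ FOLLOW(<B>) = {s, v}. Thus FOLLOW(<S>) = {$, s, v}.
FOLLOW(<A>): in <B>-><A> v, <A> is followed by v with FIRST {v}. Thus FOLLOW(<A>) = {v}.
FOLLOW(<G>): in <B>-><G> v, <G> is followed by v with FIRST {v}. Thus FOLLOW(<G>) = {v}.
FOLLOW(<N>): in <N>-><B> <N> v s, <N> is followed by v s with FIRST {v}; in <G>-><N>, the suffix after <N> is empty, so FOLLOW(<N>) ⊇ FOLLOW(<G>) = {v}. Thus FOLLOW(<N>) = {v}.

{$, s, v}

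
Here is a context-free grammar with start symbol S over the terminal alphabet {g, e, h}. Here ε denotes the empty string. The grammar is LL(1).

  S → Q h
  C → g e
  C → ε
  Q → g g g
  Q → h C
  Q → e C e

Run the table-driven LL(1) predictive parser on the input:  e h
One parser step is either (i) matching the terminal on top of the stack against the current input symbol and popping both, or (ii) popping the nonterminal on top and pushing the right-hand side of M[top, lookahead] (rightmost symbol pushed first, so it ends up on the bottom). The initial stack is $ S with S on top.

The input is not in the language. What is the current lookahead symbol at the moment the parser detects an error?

     Stack      Input  Action
  1  $ S        e h $  expand S → Q h
  2  $ h Q      e h $  expand Q → e C e
  3  $ h e C e  e h $  match e
  4  $ h e C    h $    expand C → ε
  5  $ h e      h $    error: top is terminal e but lookahead is h

h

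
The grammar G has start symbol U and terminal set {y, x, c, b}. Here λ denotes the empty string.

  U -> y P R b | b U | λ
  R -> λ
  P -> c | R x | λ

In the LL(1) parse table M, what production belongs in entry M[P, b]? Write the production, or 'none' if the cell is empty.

P -> λ

FIRST(U): from U->y P R b we get {y}; from U->b U we get {b}; from U->λ we get {λ}. So FIRST(U) = {λ, b, y}.
FIRST(R): from R->λ we get {λ}. So FIRST(R) = {λ}.
FIRST(P): from P->c we get {c}; from P->R x we get {x}; from P->λ we get {λ}. So FIRST(P) = {λ, c, x}.
FOLLOW(U) includes $ since U is the start symbol.
FOLLOW(P): in U->y P R b, P is followed by R b with FIRST {b}. Thus FOLLOW(P) = {b}.
For P -> c: FIRST(c) = {c}, so it goes in M[P, t] for t ∈ {c}.
For P -> R x: FIRST(R x) = {x}, so it goes in M[P, t] for t ∈ {x}.
For P -> λ: FIRST(λ) = {λ}, so it goes in M[P, t] for t ∈ {}; since λ ∈ FIRST, also for every t ∈ FOLLOW(P) = {b}.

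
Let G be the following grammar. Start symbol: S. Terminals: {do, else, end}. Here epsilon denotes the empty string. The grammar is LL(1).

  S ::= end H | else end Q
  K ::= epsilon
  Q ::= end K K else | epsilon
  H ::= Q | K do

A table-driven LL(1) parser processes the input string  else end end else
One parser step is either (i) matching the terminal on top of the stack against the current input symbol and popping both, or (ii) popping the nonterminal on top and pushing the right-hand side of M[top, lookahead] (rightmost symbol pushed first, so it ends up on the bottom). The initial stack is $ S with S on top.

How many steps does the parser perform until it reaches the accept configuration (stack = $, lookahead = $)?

8

     Stack           Input                Action
  1  $ S             else end end else $  expand S ::= else end Q
  2  $ Q end else    else end end else $  match else
  3  $ Q end         end end else $       match end
  4  $ Q             end else $           expand Q ::= end K K else
  5  $ else K K end  end else $           match end
  6  $ else K K      else $               expand K ::= epsilon
  7  $ else K        else $               expand K ::= epsilon
  8  $ else          else $               match else
Accept reached after 8 steps.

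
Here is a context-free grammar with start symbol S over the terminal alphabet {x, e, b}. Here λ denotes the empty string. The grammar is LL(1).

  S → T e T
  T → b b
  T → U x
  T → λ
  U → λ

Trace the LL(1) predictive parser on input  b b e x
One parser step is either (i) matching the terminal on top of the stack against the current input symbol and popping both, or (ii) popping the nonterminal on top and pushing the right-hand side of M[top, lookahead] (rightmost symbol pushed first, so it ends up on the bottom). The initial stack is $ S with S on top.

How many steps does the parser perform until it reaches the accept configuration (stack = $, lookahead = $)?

8

     Stack      Input      Action
  1  $ S        b b e x $  expand S → T e T
  2  $ T e T    b b e x $  expand T → b b
  3  $ T e b b  b b e x $  match b
  4  $ T e b    b e x $    match b
  5  $ T e      e x $      match e
  6  $ T        x $        expand T → U x
  7  $ x U      x $        expand U → λ
  8  $ x        x $        match x
Accept reached after 8 steps.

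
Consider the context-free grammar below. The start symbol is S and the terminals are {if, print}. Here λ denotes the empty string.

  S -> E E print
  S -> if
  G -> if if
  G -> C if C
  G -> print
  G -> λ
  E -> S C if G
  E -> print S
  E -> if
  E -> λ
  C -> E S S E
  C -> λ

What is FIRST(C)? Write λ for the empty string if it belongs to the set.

{λ, if, print}

FIRST(S): from S->E E print we get {if, print}; from S->if we get {if}. So FIRST(S) = {if, print}.
FIRST(E): from E->S C if G we get {if, print}; from E->print S we get {print}; from E->if we get {if}; from E->λ we get {λ}. So FIRST(E) = {λ, if, print}.
FIRST(C): from C->E S S E we get {if, print}; from C->λ we get {λ}. So FIRST(C) = {λ, if, print}.
FIRST(G): from G->if if we get {if}; from G->C if C we get {if, print}; from G->print we get {print}; from G->λ we get {λ}. So FIRST(G) = {λ, if, print}.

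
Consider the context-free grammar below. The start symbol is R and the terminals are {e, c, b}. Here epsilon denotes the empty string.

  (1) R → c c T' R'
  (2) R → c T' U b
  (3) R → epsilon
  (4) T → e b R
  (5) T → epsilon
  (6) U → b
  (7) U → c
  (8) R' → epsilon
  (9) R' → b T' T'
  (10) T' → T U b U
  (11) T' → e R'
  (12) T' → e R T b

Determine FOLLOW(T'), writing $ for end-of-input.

{$, b, c, e}

FIRST(R) = {epsilon, c}
FIRST(T) = {epsilon, e}
FIRST(U) = {b, c}
FIRST(R') = {epsilon, b}
FIRST(T') = {b, c, e}  (via T U b U)
FOLLOW(R) includes $ since R is the start symbol.
FOLLOW(T): in T'→T U b U, T is followed by U b U with FIRST {b, c}; in T'→e R T b, T is followed by b with FIRST {b}. Thus FOLLOW(T) = {b, c}.
FOLLOW(R): in T→e b R, the suffix after R is empty, so FOLLOW(R) ⊇ FOLLOW(T) = {b, c}; in T'→e R T b, R is followed by T b with FIRST {b, e}. Thus FOLLOW(R) = {$, b, c, e}.
FOLLOW(U): in R→c T' U b, U is followed by b with FIRST {b}; in T'→T U b U (occurrence 1), U is followed by b U with FIRST {b}; in T'→T U b U (occurrence 2), the suffix after U is empty, so FOLLOW(U) ⊇ FOLLOW(T') = {$, b, c, e}. Thus FOLLOW(U) = {$, b, c, e}.
FOLLOW(R'): in R→c c T' R', the suffix after R' is empty, so FOLLOW(R') ⊇ FOLLOW(R) = {$, b, c, e}; in T'→e R', the suffix after R' is empty, so FOLLOW(R') ⊇ FOLLOW(T') = {$, b, c, e}. Thus FOLLOW(R') = {$, b, c, e}.
FOLLOW(T'): in R→c c T' R', T' is followed by R' with FIRST {epsilon, b}; in R→c c T' R', the suffix after T' is nullable, so FOLLOW(T') ⊇ FOLLOW(R) = {$, b, c, e}; in R→c T' U b, T' is followed by U b with FIRST {b, c}; in R'→b T' T' (occurrence 1), T' is followed by T' with FIRST {b, c, e}; in R'→b T' T' (occurrence 2), the suffix after T' is empty, so FOLLOW(T') ⊇ FOLLOW(R') = {$, b, c, e}. Thus FOLLOW(T') = {$, b, c, e}.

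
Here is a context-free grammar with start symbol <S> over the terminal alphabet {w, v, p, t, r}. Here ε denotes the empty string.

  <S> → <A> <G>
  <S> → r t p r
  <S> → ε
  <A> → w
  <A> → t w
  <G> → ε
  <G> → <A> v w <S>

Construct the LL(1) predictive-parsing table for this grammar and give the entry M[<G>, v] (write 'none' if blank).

none

FIRST(<A>): from <A>→w we get {w}; from <A>→t w we get {t}. So FIRST(<A>) = {t, w}.
FIRST(<S>): from <S>→<A> <G> we get {t, w}; from <S>→r t p r we get {r}; from <S>→ε we get {ε}. So FIRST(<S>) = {ε, r, t, w}.
FIRST(<G>): from <G>→ε we get {ε}; from <G>→<A> v w <S> we get {t, w}. So FIRST(<G>) = {ε, t, w}.
FOLLOW(<S>) includes $ since <S> is the start symbol.
FOLLOW(<S>): in <G>→<A> v w <S>, the suffix after <S> is empty, so FOLLOW(<S>) ⊇ FOLLOW(<G>) = {$}. Thus FOLLOW(<S>) = {$}.
FOLLOW(<G>): in <S>→<A> <G>, the suffix after <G> is empty, so FOLLOW(<G>) ⊇ FOLLOW(<S>) = {$}. Thus FOLLOW(<G>) = {$}.
For <G> → ε: FIRST(ε) = {ε}, so it goes in M[<G>, t] for t ∈ {}; since ε ∈ FIRST, also for every t ∈ FOLLOW(<G>) = {$}.
For <G> → <A> v w <S>: FIRST(<A> v w <S>) = {t, w}, so it goes in M[<G>, t] for t ∈ {t, w}.
None of these place a production in M[<G>, v].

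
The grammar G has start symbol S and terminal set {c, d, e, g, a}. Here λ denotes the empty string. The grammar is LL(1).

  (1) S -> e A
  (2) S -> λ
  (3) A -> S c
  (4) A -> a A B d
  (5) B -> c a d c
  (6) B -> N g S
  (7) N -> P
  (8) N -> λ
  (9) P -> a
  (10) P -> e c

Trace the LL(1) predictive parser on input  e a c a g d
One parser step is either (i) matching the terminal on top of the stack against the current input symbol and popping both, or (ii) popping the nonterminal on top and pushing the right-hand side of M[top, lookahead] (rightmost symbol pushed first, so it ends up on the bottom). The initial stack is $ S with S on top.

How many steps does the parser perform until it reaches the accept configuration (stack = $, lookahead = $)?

      Stack      Input          Action
   1  $ S        e a c a g d $  expand S -> e A
   2  $ A e      e a c a g d $  match e
   3  $ A        a c a g d $    expand A -> a A B d
   4  $ d B A a  a c a g d $    match a
   5  $ d B A    c a g d $      expand A -> S c
   6  $ d B c S  c a g d $      expand S -> λ
   7  $ d B c    c a g d $      match c
   8  $ d B      a g d $        expand B -> N g S
   9  $ d S g N  a g d $        expand N -> P
  10  $ d S g P  a g d $        expand P -> a
  11  $ d S g a  a g d $        match a
  12  $ d S g    g d $          match g
  13  $ d S      d $            expand S -> λ
  14  $ d        d $            match d
Accept reached after 14 steps.

14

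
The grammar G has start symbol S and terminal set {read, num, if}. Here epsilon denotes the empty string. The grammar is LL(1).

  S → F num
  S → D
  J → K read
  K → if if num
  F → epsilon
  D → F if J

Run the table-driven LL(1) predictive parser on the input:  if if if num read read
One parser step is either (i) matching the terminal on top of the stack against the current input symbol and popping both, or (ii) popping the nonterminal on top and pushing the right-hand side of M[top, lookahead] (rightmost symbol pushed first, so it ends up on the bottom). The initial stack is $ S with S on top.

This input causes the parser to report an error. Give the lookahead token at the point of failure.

read

      Stack             Input                     Action
   1  $ S               if if if num read read $  expand S → D
   2  $ D               if if if num read read $  expand D → F if J
   3  $ J if F          if if if num read read $  expand F → epsilon
   4  $ J if            if if if num read read $  match if
   5  $ J               if if num read read $     expand J → K read
   6  $ read K          if if num read read $     expand K → if if num
   7  $ read num if if  if if num read read $     match if
   8  $ read num if     if num read read $        match if
   9  $ read num        num read read $           match num
  10  $ read            read read $               match read
  11  $                 read $                    error: stack empty but input remains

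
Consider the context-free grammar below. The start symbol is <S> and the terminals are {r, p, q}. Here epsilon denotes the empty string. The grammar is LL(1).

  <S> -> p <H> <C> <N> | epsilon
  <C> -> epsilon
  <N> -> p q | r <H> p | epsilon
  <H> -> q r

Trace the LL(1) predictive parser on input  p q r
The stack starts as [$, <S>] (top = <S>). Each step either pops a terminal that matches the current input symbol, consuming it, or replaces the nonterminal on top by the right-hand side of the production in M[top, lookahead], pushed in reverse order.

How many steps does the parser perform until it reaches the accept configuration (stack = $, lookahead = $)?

     Stack            Input    Action
  1  $ <S>            p q r $  expand <S> -> p <H> <C> <N>
  2  $ <N> <C> <H> p  p q r $  match p
  3  $ <N> <C> <H>    q r $    expand <H> -> q r
  4  $ <N> <C> r q    q r $    match q
  5  $ <N> <C> r      r $      match r
  6  $ <N> <C>        $        expand <C> -> epsilon
  7  $ <N>            $        expand <N> -> epsilon
Accept reached after 7 steps.

7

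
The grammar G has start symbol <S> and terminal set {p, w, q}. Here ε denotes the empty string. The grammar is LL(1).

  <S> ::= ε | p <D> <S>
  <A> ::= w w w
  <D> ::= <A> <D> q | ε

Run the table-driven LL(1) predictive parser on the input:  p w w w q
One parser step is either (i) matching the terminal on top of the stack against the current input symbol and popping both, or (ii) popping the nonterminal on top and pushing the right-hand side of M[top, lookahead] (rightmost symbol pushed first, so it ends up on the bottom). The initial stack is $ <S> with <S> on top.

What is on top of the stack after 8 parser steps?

     Stack              Input        Action
  1  $ <S>              p w w w q $  expand <S> ::= p <D> <S>
  2  $ <S> <D> p        p w w w q $  match p
  3  $ <S> <D>          w w w q $    expand <D> ::= <A> <D> q
  4  $ <S> q <D> <A>    w w w q $    expand <A> ::= w w w
  5  $ <S> q <D> w w w  w w w q $    match w
  6  $ <S> q <D> w w    w w q $      match w
  7  $ <S> q <D> w      w q $        match w
  8  $ <S> q <D>        q $          expand <D> ::= ε
Stack after step 8: $ <S> q (top = q).

q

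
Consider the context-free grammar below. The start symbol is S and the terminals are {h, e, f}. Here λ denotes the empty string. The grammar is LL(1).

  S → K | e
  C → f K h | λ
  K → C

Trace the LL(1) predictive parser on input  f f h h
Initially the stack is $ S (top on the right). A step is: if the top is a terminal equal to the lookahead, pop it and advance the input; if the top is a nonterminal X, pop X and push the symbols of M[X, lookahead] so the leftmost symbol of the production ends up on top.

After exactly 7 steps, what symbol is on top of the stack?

K

     Stack      Input      Action
  1  $ S        f f h h $  expand S → K
  2  $ K        f f h h $  expand K → C
  3  $ C        f f h h $  expand C → f K h
  4  $ h K f    f f h h $  match f
  5  $ h K      f h h $    expand K → C
  6  $ h C      f h h $    expand C → f K h
  7  $ h h K f  f h h $    match f
Stack after step 7: $ h h K (top = K).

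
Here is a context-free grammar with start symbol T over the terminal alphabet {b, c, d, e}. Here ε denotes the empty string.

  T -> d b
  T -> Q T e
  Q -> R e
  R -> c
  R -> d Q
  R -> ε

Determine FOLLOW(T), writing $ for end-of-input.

FIRST(R): from R->c we get {c}; from R->d Q we get {d}; from R->ε we get {ε}. So FIRST(R) = {ε, c, d}.
FIRST(Q): from Q->R e we get {c, d, e}. So FIRST(Q) = {c, d, e}.
FIRST(T): from T->d b we get {d}; from T->Q T e we get {c, d, e}. So FIRST(T) = {c, d, e}.
FOLLOW(T) includes $ since T is the start symbol.
FOLLOW(T): in T->Q T e, T is followed by e with FIRST {e}. Thus FOLLOW(T) = {$, e}.
FOLLOW(R): in Q->R e, R is followed by e with FIRST {e}. Thus FOLLOW(R) = {e}.
FOLLOW(Q): in T->Q T e, Q is followed by T e with FIRST {c, d, e}; in R->d Q, the suffix after Q is empty, so FOLLOW(Q) ⊇ FOLLOW(R) = {e}. Thus FOLLOW(Q) = {c, d, e}.

{$, e}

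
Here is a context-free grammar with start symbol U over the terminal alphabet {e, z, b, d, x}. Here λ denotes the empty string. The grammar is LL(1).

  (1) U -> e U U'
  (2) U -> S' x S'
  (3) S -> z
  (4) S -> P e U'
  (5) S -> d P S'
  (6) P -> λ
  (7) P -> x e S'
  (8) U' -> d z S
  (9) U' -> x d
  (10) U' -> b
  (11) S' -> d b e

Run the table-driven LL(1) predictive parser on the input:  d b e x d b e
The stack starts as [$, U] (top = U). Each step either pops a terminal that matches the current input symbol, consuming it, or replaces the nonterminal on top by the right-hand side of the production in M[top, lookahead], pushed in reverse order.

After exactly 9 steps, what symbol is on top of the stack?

e

     Stack         Input            Action
  1  $ U           d b e x d b e $  expand U -> S' x S'
  2  $ S' x S'     d b e x d b e $  expand S' -> d b e
  3  $ S' x e b d  d b e x d b e $  match d
  4  $ S' x e b    b e x d b e $    match b
  5  $ S' x e      e x d b e $      match e
  6  $ S' x        x d b e $        match x
  7  $ S'          d b e $          expand S' -> d b e
  8  $ e b d       d b e $          match d
  9  $ e b         b e $            match b
Stack after step 9: $ e (top = e).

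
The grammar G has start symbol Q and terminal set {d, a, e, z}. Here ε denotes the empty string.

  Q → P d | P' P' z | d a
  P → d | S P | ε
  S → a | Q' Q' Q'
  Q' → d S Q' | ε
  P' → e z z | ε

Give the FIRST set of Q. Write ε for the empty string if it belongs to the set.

FIRST(Q'): from Q'→d S Q' we get {d}; from Q'→ε we get {ε}. So FIRST(Q') = {ε, d}.
FIRST(P'): from P'→e z z we get {e}; from P'→ε we get {ε}. So FIRST(P') = {ε, e}.
FIRST(S): from S→a we get {a}; from S→Q' Q' Q' we get {ε, d}. So FIRST(S) = {ε, a, d}.
FIRST(P): from P→d we get {d}; from P→S P we get {ε, a, d}; from P→ε we get {ε}. So FIRST(P) = {ε, a, d}.
FIRST(Q): from Q→P d we get {a, d}; from Q→P' P' z we get {e, z}; from Q→d a we get {d}. So FIRST(Q) = {a, d, e, z}.

{a, d, e, z}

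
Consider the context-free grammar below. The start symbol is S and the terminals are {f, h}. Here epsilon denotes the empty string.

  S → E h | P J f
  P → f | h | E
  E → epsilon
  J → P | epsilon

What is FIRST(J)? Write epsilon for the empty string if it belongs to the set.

FIRST(E) = {epsilon}
FIRST(P) = {epsilon, f, h}  (via E)
FIRST(J) = {epsilon, f, h}  (via P)
FIRST(S) = {f, h}  (via E h, P J f)

{epsilon, f, h}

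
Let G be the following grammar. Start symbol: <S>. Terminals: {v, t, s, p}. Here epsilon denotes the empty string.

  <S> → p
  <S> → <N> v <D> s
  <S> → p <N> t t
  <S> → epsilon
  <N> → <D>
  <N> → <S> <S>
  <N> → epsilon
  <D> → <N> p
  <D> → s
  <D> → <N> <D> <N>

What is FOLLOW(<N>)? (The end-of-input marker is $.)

{p, s, t, v}

FIRST(<S>) = {epsilon, p, s, v}  (via <N> v <D> s)
FIRST(<N>) = {epsilon, p, s, v}  (via <D>, <S> <S>)
FIRST(<D>) = {p, s, v}  (via <N> p, <N> <D> <N>)
FOLLOW(<S>) includes $ since <S> is the start symbol.
FOLLOW(<S>): in <N>→<S> <S> (occurrence 1), <S> is followed by <S> with FIRST {epsilon, p, s, v}; in <N>→<S> <S> (occurrence 1), the suffix after <S> is nullable, so FOLLOW(<S>) ⊇ FOLLOW(<N>) = {p, s, t, v}; in <N>→<S> <S> (occurrence 2), the suffix after <S> is empty, so FOLLOW(<S>) ⊇ FOLLOW(<N>) = {p, s, t, v}. Thus FOLLOW(<S>) = {$, p, s, t, v}.
FOLLOW(<N>): in <S>→<N> v <D> s, <N> is followed by v <D> s with FIRST {v}; in <S>→p <N> t t, <N> is followed by t t with FIRST {t}; in <D>→<N> p, <N> is followed by p with FIRST {p}; in <D>→<N> <D> <N> (occurrence 1), <N> is followed by <D> <N> with FIRST {p, s, v}; in <D>→<N> <D> <N> (occurrence 2), the suffix after <N> is empty, so FOLLOW(<N>) ⊇ FOLLOW(<D>) = {p, s, t, v}. Thus FOLLOW(<N>) = {p, s, t, v}.
FOLLOW(<D>): in <S>→<N> v <D> s, <D> is followed by s with FIRST {s}; in <N>→<D>, the suffix after <D> is empty, so FOLLOW(<D>) ⊇ FOLLOW(<N>) = {p, s, t, v}; in <D>→<N> <D> <N>, <D> is followed by <N> with FIRST {epsilon, p, s, v}; in <D>→<N> <D> <N>, the suffix after <D> is nullable (adds nothing new). Thus FOLLOW(<D>) = {p, s, t, v}.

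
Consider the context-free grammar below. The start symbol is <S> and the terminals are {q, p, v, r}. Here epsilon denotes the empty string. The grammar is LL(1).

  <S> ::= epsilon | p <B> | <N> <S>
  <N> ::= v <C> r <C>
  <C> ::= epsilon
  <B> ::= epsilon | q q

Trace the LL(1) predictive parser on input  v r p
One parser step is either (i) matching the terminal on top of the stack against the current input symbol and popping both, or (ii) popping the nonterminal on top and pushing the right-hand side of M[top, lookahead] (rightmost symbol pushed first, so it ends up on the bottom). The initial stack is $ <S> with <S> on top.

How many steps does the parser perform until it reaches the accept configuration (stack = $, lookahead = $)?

step 1: stack=$ <S>  input=v r p $  — expand <S> ::= <N> <S>
step 2: stack=$ <S> <N>  input=v r p $  — expand <N> ::= v <C> r <C>
step 3: stack=$ <S> <C> r <C> v  input=v r p $  — match v
step 4: stack=$ <S> <C> r <C>  input=r p $  — expand <C> ::= epsilon
step 5: stack=$ <S> <C> r  input=r p $  — match r
step 6: stack=$ <S> <C>  input=p $  — expand <C> ::= epsilon
step 7: stack=$ <S>  input=p $  — expand <S> ::= p <B>
step 8: stack=$ <B> p  input=p $  — match p
step 9: stack=$ <B>  input=$  — expand <B> ::= epsilon
Accept reached after 9 steps.

9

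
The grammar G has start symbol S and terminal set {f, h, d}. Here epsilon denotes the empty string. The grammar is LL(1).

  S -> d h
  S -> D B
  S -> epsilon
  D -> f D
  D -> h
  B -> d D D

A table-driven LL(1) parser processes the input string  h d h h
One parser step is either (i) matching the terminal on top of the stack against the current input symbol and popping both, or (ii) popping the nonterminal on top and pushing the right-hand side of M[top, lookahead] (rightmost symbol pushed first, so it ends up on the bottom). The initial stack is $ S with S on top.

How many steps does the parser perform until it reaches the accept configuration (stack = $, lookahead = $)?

     Stack    Input      Action
  1  $ S      h d h h $  expand S -> D B
  2  $ B D    h d h h $  expand D -> h
  3  $ B h    h d h h $  match h
  4  $ B      d h h $    expand B -> d D D
  5  $ D D d  d h h $    match d
  6  $ D D    h h $      expand D -> h
  7  $ D h    h h $      match h
  8  $ D      h $        expand D -> h
  9  $ h      h $        match h
Accept reached after 9 steps.

9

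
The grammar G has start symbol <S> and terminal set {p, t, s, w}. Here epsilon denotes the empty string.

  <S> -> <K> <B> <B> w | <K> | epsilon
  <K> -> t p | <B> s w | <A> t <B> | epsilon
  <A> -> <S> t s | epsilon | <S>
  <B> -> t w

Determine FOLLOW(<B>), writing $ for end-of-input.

FIRST(<B>) = {t}
FIRST(<S>) = {epsilon, t}  (via <K> <B> <B> w, <K>)
FIRST(<A>) = {epsilon, t}  (via <S> t s, <S>)
FIRST(<K>) = {epsilon, t}  (via <B> s w, <A> t <B>)
FOLLOW(<S>) includes $ since <S> is the start symbol.
FOLLOW(<A>): in <K>-><A> t <B>, <A> is followed by t <B> with FIRST {t}. Thus FOLLOW(<A>) = {t}.
FOLLOW(<S>): in <A>-><S> t s, <S> is followed by t s with FIRST {t}; in <A>-><S>, the suffix after <S> is empty, so FOLLOW(<S>) ⊇ FOLLOW(<A>) = {t}. Thus FOLLOW(<S>) = {$, t}.
FOLLOW(<K>): in <S>-><K> <B> <B> w, <K> is followed by <B> <B> w with FIRST {t}; in <S>-><K>, the suffix after <K> is empty, so FOLLOW(<K>) ⊇ FOLLOW(<S>) = {$, t}. Thus FOLLOW(<K>) = {$, t}.
FOLLOW(<B>): in <S>-><K> <B> <B> w (occurrence 1), <B> is followed by <B> w with FIRST {t}; in <S>-><K> <B> <B> w (occurrence 2), <B> is followed by w with FIRST {w}; in <K>-><B> s w, <B> is followed by s w with FIRST {s}; in <K>-><A> t <B>, the suffix after <B> is empty, so FOLLOW(<B>) ⊇ FOLLOW(<K>) = {$, t}. Thus FOLLOW(<B>) = {$, s, t, w}.

{$, s, t, w}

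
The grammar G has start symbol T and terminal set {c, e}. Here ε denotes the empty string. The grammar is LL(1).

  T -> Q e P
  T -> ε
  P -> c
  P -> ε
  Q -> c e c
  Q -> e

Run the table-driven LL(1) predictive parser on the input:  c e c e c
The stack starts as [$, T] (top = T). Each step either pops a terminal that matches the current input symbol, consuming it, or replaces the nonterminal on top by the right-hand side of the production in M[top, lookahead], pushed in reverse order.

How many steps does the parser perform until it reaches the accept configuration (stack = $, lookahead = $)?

     Stack        Input        Action
  1  $ T          c e c e c $  expand T -> Q e P
  2  $ P e Q      c e c e c $  expand Q -> c e c
  3  $ P e c e c  c e c e c $  match c
  4  $ P e c e    e c e c $    match e
  5  $ P e c      c e c $      match c
  6  $ P e        e c $        match e
  7  $ P          c $          expand P -> c
  8  $ c          c $          match c
Accept reached after 8 steps.

8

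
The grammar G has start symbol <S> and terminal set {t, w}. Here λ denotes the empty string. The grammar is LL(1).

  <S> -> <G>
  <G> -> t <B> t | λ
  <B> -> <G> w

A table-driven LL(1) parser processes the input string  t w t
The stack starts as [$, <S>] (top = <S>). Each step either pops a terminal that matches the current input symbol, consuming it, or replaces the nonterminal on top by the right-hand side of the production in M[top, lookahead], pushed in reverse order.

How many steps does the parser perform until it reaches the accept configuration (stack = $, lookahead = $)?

7

step 1: stack=$ <S>  input=t w t $  — expand <S> -> <G>
step 2: stack=$ <G>  input=t w t $  — expand <G> -> t <B> t
step 3: stack=$ t <B> t  input=t w t $  — match t
step 4: stack=$ t <B>  input=w t $  — expand <B> -> <G> w
step 5: stack=$ t w <G>  input=w t $  — expand <G> -> λ
step 6: stack=$ t w  input=w t $  — match w
step 7: stack=$ t  input=t $  — match t
Accept reached after 7 steps.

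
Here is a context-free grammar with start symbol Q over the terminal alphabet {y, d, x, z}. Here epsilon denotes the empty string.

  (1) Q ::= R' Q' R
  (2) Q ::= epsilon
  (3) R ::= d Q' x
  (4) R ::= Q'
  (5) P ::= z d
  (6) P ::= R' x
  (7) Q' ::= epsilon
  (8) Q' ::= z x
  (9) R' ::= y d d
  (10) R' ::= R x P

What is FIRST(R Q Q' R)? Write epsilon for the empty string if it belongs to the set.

{epsilon, d, x, y, z}

FIRST(Q') = {epsilon, z}
FIRST(R) = {epsilon, d, z}  (via Q')
FIRST(R') = {d, x, y, z}  (via R x P)
FIRST(Q) = {epsilon, d, x, y, z}  (via R' Q' R)
FIRST(P) = {d, x, y, z}  (via R' x)
FIRST(R Q Q' R): take FIRST of each symbol in turn, carrying on past any symbol whose FIRST contains epsilon; result {epsilon, d, x, y, z}.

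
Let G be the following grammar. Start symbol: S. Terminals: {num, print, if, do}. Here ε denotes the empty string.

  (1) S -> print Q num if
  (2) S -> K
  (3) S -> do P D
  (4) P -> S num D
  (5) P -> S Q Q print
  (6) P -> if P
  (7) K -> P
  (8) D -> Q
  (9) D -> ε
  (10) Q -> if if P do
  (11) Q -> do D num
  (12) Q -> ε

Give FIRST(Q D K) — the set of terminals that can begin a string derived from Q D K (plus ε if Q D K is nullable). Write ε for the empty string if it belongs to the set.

FIRST(Q) = {ε, do, if}
FIRST(D) = {ε, do, if}  (via Q)
FIRST(S) = {do, if, print}  (via K)
FIRST(P) = {do, if, print}  (via S num D, S Q Q print)
FIRST(K) = {do, if, print}  (via P)
FIRST(Q D K): take FIRST of each symbol in turn, carrying on past any symbol whose FIRST contains ε; result {do, if, print}.

{do, if, print}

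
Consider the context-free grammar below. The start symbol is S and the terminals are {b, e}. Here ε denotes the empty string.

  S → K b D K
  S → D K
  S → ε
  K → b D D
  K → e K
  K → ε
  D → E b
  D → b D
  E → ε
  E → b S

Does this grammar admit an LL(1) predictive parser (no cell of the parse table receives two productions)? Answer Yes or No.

No

FIRST(S) = {ε, b, e}
FIRST(K) = {ε, b, e}
FIRST(D) = {b}
FIRST(E) = {ε, b}
FOLLOW(S) = {$, b}
FOLLOW(K) = {$, b}
FOLLOW(D) = {$, b, e}
FOLLOW(E) = {b}
Cell M[D, b] receives both D → E b and D → b D — the grammar is not LL(1).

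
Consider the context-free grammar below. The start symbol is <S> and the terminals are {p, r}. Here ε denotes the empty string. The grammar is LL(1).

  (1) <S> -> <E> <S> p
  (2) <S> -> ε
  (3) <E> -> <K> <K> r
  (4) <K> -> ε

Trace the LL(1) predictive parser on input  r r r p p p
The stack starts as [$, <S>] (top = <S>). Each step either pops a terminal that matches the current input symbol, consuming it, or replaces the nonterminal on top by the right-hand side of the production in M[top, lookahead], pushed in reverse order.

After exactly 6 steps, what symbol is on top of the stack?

     Stack              Input          Action
  1  $ <S>              r r r p p p $  expand <S> -> <E> <S> p
  2  $ p <S> <E>        r r r p p p $  expand <E> -> <K> <K> r
  3  $ p <S> r <K> <K>  r r r p p p $  expand <K> -> ε
  4  $ p <S> r <K>      r r r p p p $  expand <K> -> ε
  5  $ p <S> r          r r r p p p $  match r
  6  $ p <S>            r r p p p $    expand <S> -> <E> <S> p
Stack after step 6: $ p p <S> <E> (top = <E>).

<E>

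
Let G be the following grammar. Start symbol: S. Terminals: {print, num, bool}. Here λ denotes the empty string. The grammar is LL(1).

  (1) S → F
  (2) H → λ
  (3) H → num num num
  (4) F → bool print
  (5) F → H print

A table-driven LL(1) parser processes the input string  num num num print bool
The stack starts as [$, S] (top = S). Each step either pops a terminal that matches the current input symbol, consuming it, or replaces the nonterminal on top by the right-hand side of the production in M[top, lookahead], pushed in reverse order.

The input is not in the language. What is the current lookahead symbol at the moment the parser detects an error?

bool

step 1: stack=$ S  input=num num num print bool $  — expand S → F
step 2: stack=$ F  input=num num num print bool $  — expand F → H print
step 3: stack=$ print H  input=num num num print bool $  — expand H → num num num
step 4: stack=$ print num num num  input=num num num print bool $  — match num
step 5: stack=$ print num num  input=num num print bool $  — match num
step 6: stack=$ print num  input=num print bool $  — match num
step 7: stack=$ print  input=print bool $  — match print
step 8: stack=$  input=bool $  — error: stack empty but input remains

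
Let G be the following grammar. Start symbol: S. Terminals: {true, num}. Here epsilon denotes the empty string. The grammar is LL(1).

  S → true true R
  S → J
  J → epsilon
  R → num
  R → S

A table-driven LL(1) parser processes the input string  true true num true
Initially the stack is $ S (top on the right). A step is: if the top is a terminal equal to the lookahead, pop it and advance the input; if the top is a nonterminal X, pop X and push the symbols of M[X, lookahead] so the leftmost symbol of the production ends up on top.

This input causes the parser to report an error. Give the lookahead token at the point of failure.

     Stack          Input                 Action
  1  $ S            true true num true $  expand S → true true R
  2  $ R true true  true true num true $  match true
  3  $ R true       true num true $       match true
  4  $ R            num true $            expand R → num
  5  $ num          num true $            match num
  6  $              true $                error: stack empty but input remains

true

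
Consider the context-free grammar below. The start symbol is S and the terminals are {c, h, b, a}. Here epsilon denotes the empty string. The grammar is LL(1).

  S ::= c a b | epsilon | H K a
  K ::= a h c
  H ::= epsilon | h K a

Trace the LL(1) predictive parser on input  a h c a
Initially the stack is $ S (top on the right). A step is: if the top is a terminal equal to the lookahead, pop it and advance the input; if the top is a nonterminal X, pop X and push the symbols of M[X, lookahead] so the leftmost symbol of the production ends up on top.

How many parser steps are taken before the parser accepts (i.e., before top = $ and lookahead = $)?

step 1: stack=$ S  input=a h c a $  — expand S ::= H K a
step 2: stack=$ a K H  input=a h c a $  — expand H ::= epsilon
step 3: stack=$ a K  input=a h c a $  — expand K ::= a h c
step 4: stack=$ a c h a  input=a h c a $  — match a
step 5: stack=$ a c h  input=h c a $  — match h
step 6: stack=$ a c  input=c a $  — match c
step 7: stack=$ a  input=a $  — match a
Accept reached after 7 steps.

7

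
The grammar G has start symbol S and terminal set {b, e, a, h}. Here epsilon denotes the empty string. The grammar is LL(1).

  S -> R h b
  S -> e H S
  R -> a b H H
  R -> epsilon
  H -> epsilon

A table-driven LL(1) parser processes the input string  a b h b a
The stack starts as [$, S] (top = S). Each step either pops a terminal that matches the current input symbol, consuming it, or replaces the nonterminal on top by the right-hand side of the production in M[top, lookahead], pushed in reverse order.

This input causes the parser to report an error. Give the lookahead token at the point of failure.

a

     Stack          Input        Action
  1  $ S            a b h b a $  expand S -> R h b
  2  $ b h R        a b h b a $  expand R -> a b H H
  3  $ b h H H b a  a b h b a $  match a
  4  $ b h H H b    b h b a $    match b
  5  $ b h H H      h b a $      expand H -> epsilon
  6  $ b h H        h b a $      expand H -> epsilon
  7  $ b h          h b a $      match h
  8  $ b            b a $        match b
  9  $              a $          error: stack empty but input remains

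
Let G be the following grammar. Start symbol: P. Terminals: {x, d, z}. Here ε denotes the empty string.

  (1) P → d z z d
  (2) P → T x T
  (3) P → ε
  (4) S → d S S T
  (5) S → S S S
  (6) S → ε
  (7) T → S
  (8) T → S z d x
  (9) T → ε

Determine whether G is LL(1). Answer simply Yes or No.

No

FIRST(P) = {ε, d, x, z}
FIRST(S) = {ε, d}
FIRST(T) = {ε, d, z}
FOLLOW(P) = {$}
FOLLOW(S) = {$, d, x, z}
FOLLOW(T) = {$, d, x, z}
Cell M[P, d] receives both P → d z z d and P → T x T — the grammar is not LL(1).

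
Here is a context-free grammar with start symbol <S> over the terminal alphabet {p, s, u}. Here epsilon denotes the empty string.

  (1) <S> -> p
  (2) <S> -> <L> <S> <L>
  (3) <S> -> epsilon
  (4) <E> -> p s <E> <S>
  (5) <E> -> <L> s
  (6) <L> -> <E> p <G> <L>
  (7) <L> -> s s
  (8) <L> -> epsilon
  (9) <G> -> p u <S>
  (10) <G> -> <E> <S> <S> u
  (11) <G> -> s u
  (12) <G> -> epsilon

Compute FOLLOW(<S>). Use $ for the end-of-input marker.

FIRST(<S>): from <S>->p we get {p}; from <S>-><L> <S> <L> we get {epsilon, p, s}; from <S>->epsilon we get {epsilon}. So FIRST(<S>) = {epsilon, p, s}.
FIRST(<E>): from <E>->p s <E> <S> we get {p}; from <E>-><L> s we get {p, s}. So FIRST(<E>) = {p, s}.
FIRST(<L>): from <L>-><E> p <G> <L> we get {p, s}; from <L>->s s we get {s}; from <L>->epsilon we get {epsilon}. So FIRST(<L>) = {epsilon, p, s}.
FIRST(<G>): from <G>->p u <S> we get {p}; from <G>-><E> <S> <S> u we get {p, s}; from <G>->s u we get {s}; from <G>->epsilon we get {epsilon}. So FIRST(<G>) = {epsilon, p, s}.
FOLLOW(<S>) includes $ since <S> is the start symbol.
FOLLOW(<E>): in <E>->p s <E> <S>, <E> is followed by <S> with FIRST {epsilon, p, s}; in <E>->p s <E> <S>, the suffix after <E> is nullable (adds nothing new); in <L>-><E> p <G> <L>, <E> is followed by p <G> <L> with FIRST {p}; in <G>-><E> <S> <S> u, <E> is followed by <S> <S> u with FIRST {p, s, u}. Thus FOLLOW(<E>) = {p, s, u}.
FOLLOW(<S>): in <S>-><L> <S> <L>, <S> is followed by <L> with FIRST {epsilon, p, s}; in <S>-><L> <S> <L>, the suffix after <S> is nullable (adds nothing new); in <E>->p s <E> <S>, the suffix after <S> is empty, so FOLLOW(<S>) ⊇ FOLLOW(<E>) = {p, s, u}; in <G>->p u <S>, the suffix after <S> is empty, so FOLLOW(<S>) ⊇ FOLLOW(<G>) = {$, p, s, u}; in <G>-><E> <S> <S> u (occurrence 1), <S> is followed by <S> u with FIRST {p, s, u}; in <G>-><E> <S> <S> u (occurrence 2), <S> is followed by u with FIRST {u}. Thus FOLLOW(<S>) = {$, p, s, u}.
FOLLOW(<L>): in <S>-><L> <S> <L> (occurrence 1), <L> is followed by <S> <L> with FIRST {epsilon, p, s}; in <S>-><L> <S> <L> (occurrence 1), the suffix after <L> is nullable, so FOLLOW(<L>) ⊇ FOLLOW(<S>) = {$, p, s, u}; in <S>-><L> <S> <L> (occurrence 2), the suffix after <L> is empty, so FOLLOW(<L>) ⊇ FOLLOW(<S>) = {$, p, s, u}; in <E>-><L> s, <L> is followed by s with FIRST {s}; in <L>-><E> p <G> <L>, the suffix after <L> is empty (adds nothing new). Thus FOLLOW(<L>) = {$, p, s, u}.
FOLLOW(<G>): in <L>-><E> p <G> <L>, <G> is followed by <L> with FIRST {epsilon, p, s}; in <L>-><E> p <G> <L>, the suffix after <G> is nullable, so FOLLOW(<G>) ⊇ FOLLOW(<L>) = {$, p, s, u}. Thus FOLLOW(<G>) = {$, p, s, u}.

{$, p, s, u}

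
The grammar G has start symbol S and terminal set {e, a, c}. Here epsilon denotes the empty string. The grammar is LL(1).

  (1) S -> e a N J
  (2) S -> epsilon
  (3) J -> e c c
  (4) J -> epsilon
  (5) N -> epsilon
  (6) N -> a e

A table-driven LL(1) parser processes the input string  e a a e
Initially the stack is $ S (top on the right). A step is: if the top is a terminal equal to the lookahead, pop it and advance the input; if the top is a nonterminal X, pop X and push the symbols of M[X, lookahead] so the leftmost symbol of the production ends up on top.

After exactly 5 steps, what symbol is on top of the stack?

     Stack      Input      Action
  1  $ S        e a a e $  expand S -> e a N J
  2  $ J N a e  e a a e $  match e
  3  $ J N a    a a e $    match a
  4  $ J N      a e $      expand N -> a e
  5  $ J e a    a e $      match a
Stack after step 5: $ J e (top = e).

e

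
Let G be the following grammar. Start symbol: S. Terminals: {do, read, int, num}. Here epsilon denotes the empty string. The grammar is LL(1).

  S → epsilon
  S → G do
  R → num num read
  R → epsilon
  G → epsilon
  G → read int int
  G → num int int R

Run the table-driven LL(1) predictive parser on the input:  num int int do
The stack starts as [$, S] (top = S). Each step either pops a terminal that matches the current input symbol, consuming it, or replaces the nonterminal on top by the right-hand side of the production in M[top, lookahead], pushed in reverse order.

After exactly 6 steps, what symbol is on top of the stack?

do

     Stack               Input             Action
  1  $ S                 num int int do $  expand S → G do
  2  $ do G              num int int do $  expand G → num int int R
  3  $ do R int int num  num int int do $  match num
  4  $ do R int int      int int do $      match int
  5  $ do R int          int do $          match int
  6  $ do R              do $              expand R → epsilon
Stack after step 6: $ do (top = do).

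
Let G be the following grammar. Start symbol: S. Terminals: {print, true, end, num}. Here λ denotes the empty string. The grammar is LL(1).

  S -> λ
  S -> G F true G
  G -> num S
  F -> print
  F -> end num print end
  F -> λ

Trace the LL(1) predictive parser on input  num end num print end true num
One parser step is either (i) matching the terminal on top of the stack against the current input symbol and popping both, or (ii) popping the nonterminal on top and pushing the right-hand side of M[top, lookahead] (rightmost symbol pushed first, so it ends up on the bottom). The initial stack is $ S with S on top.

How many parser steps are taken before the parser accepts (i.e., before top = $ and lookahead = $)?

13

step 1: stack=$ S  input=num end num print end true num $  — expand S -> G F true G
step 2: stack=$ G true F G  input=num end num print end true num $  — expand G -> num S
step 3: stack=$ G true F S num  input=num end num print end true num $  — match num
step 4: stack=$ G true F S  input=end num print end true num $  — expand S -> λ
step 5: stack=$ G true F  input=end num print end true num $  — expand F -> end num print end
step 6: stack=$ G true end print num end  input=end num print end true num $  — match end
step 7: stack=$ G true end print num  input=num print end true num $  — match num
step 8: stack=$ G true end print  input=print end true num $  — match print
step 9: stack=$ G true end  input=end true num $  — match end
step 10: stack=$ G true  input=true num $  — match true
step 11: stack=$ G  input=num $  — expand G -> num S
step 12: stack=$ S num  input=num $  — match num
step 13: stack=$ S  input=$  — expand S -> λ
Accept reached after 13 steps.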